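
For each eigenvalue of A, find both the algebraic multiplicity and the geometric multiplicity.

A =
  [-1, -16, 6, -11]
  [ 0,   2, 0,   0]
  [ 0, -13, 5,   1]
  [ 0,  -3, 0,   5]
λ = -1: alg = 1, geom = 1; λ = 2: alg = 1, geom = 1; λ = 5: alg = 2, geom = 1

Step 1 — factor the characteristic polynomial to read off the algebraic multiplicities:
  χ_A(x) = (x - 5)^2*(x - 2)*(x + 1)

Step 2 — compute geometric multiplicities via the rank-nullity identity g(λ) = n − rank(A − λI):
  rank(A − (-1)·I) = 3, so dim ker(A − (-1)·I) = n − 3 = 1
  rank(A − (2)·I) = 3, so dim ker(A − (2)·I) = n − 3 = 1
  rank(A − (5)·I) = 3, so dim ker(A − (5)·I) = n − 3 = 1

Summary:
  λ = -1: algebraic multiplicity = 1, geometric multiplicity = 1
  λ = 2: algebraic multiplicity = 1, geometric multiplicity = 1
  λ = 5: algebraic multiplicity = 2, geometric multiplicity = 1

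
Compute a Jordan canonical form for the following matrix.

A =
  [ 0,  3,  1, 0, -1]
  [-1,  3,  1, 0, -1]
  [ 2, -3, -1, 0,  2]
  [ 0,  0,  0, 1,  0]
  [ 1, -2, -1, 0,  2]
J_3(1) ⊕ J_1(1) ⊕ J_1(1)

The characteristic polynomial is
  det(x·I − A) = x^5 - 5*x^4 + 10*x^3 - 10*x^2 + 5*x - 1 = (x - 1)^5

Eigenvalues and multiplicities (the geometric multiplicity of λ is n − rank(A − λI), which equals the number of Jordan blocks for λ):
  λ = 1: algebraic multiplicity = 5, geometric multiplicity = 3

Determining the block sizes for each eigenvalue:
  λ = 1: with am = 5 and gm = 3, the partition is not yet determined (e.g. several partitions of 5 into 3 parts exist). Let N = A − (1)·I. Computing rank(N^1) = 2, rank(N^2) = 1, rank(N^3) = 0; the number of blocks of size ≥ j is rank(N^{j−1}) − rank(N^j), giving [3, 1, 1]. So we have 1 block(s) of size 3, 2 block(s) of size 1 → block sizes [3, 1, 1]

Assembling the blocks gives a Jordan form
J =
  [1, 1, 0, 0, 0]
  [0, 1, 1, 0, 0]
  [0, 0, 1, 0, 0]
  [0, 0, 0, 1, 0]
  [0, 0, 0, 0, 1]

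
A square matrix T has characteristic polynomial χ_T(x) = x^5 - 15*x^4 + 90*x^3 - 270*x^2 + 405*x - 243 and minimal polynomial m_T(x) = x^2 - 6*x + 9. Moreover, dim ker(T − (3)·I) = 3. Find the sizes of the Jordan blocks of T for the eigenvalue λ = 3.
Block sizes for λ = 3: [2, 2, 1]

Step 1 — from the characteristic polynomial, algebraic multiplicity of λ = 3 is 5. From dim ker(T − (3)·I) = 3, there are exactly 3 Jordan blocks for λ = 3.
Step 2 — from the minimal polynomial, the factor (x − 3)^2 tells us the largest block for λ = 3 has size 2.
Step 3 — with total size 5, 3 blocks, and largest block 2, the block sizes (in nonincreasing order) are [2, 2, 1].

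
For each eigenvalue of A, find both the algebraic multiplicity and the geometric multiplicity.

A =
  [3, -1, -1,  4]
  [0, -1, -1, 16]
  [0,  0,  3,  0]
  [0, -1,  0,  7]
λ = 3: alg = 4, geom = 2

Step 1 — factor the characteristic polynomial to read off the algebraic multiplicities:
  χ_A(x) = (x - 3)^4

Step 2 — compute geometric multiplicities via the rank-nullity identity g(λ) = n − rank(A − λI):
  rank(A − (3)·I) = 2, so dim ker(A − (3)·I) = n − 2 = 2

Summary:
  λ = 3: algebraic multiplicity = 4, geometric multiplicity = 2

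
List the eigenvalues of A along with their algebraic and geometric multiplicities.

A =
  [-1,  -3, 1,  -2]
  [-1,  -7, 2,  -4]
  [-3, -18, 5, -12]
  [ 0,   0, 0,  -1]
λ = -1: alg = 4, geom = 2

Step 1 — factor the characteristic polynomial to read off the algebraic multiplicities:
  χ_A(x) = (x + 1)^4

Step 2 — compute geometric multiplicities via the rank-nullity identity g(λ) = n − rank(A − λI):
  rank(A − (-1)·I) = 2, so dim ker(A − (-1)·I) = n − 2 = 2

Summary:
  λ = -1: algebraic multiplicity = 4, geometric multiplicity = 2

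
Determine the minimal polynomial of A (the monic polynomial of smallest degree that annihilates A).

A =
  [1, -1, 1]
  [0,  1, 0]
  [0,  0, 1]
x^2 - 2*x + 1

The characteristic polynomial is χ_A(x) = (x - 1)^3, so the eigenvalues are known. The minimal polynomial is
  m_A(x) = Π_λ (x − λ)^{k_λ}
where k_λ is the size of the *largest* Jordan block for λ (equivalently, the smallest k with (A − λI)^k v = 0 for every generalised eigenvector v of λ).

  λ = 1: largest Jordan block has size 2, contributing (x − 1)^2

So m_A(x) = (x - 1)^2 = x^2 - 2*x + 1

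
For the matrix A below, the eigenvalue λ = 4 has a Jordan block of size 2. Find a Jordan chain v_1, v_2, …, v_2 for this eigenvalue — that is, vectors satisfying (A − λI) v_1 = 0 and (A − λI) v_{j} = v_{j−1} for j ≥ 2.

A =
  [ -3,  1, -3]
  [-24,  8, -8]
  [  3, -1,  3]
A Jordan chain for λ = 4 of length 2:
v_1 = (1, 4, -1)ᵀ
v_2 = (0, 1, 0)ᵀ

Let N = A − (4)·I. We want v_2 with N^2 v_2 = 0 but N^1 v_2 ≠ 0; then v_{j-1} := N · v_j for j = 2, …, 2.

Pick v_2 = (0, 1, 0)ᵀ.
Then v_1 = N · v_2 = (1, 4, -1)ᵀ.

Sanity check: (A − (4)·I) v_1 = (0, 0, 0)ᵀ = 0. ✓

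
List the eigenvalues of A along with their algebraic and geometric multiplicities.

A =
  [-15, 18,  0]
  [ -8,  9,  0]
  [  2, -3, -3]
λ = -3: alg = 3, geom = 2

Step 1 — factor the characteristic polynomial to read off the algebraic multiplicities:
  χ_A(x) = (x + 3)^3

Step 2 — compute geometric multiplicities via the rank-nullity identity g(λ) = n − rank(A − λI):
  rank(A − (-3)·I) = 1, so dim ker(A − (-3)·I) = n − 1 = 2

Summary:
  λ = -3: algebraic multiplicity = 3, geometric multiplicity = 2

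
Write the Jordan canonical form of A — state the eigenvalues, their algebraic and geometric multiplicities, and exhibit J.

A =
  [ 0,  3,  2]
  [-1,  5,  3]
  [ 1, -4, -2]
J_3(1)

The characteristic polynomial is
  det(x·I − A) = x^3 - 3*x^2 + 3*x - 1 = (x - 1)^3

Eigenvalues and multiplicities (the geometric multiplicity of λ is n − rank(A − λI), which equals the number of Jordan blocks for λ):
  λ = 1: algebraic multiplicity = 3, geometric multiplicity = 1

Determining the block sizes for each eigenvalue:
  λ = 1: one block (gm = 1), so the single block has size am = 3 → block sizes [3]

Assembling the blocks gives a Jordan form
J =
  [1, 1, 0]
  [0, 1, 1]
  [0, 0, 1]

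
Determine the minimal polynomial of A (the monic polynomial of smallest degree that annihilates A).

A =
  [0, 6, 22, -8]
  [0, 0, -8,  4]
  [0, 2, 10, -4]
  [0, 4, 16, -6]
x^2 - 2*x

The characteristic polynomial is χ_A(x) = x^2*(x - 2)^2, so the eigenvalues are known. The minimal polynomial is
  m_A(x) = Π_λ (x − λ)^{k_λ}
where k_λ is the size of the *largest* Jordan block for λ (equivalently, the smallest k with (A − λI)^k v = 0 for every generalised eigenvector v of λ).

  λ = 0: largest Jordan block has size 1, contributing (x − 0)
  λ = 2: largest Jordan block has size 1, contributing (x − 2)

So m_A(x) = x*(x - 2) = x^2 - 2*x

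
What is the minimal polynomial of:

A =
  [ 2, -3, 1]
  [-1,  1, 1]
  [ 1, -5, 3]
x^3 - 6*x^2 + 12*x - 8

The characteristic polynomial is χ_A(x) = (x - 2)^3, so the eigenvalues are known. The minimal polynomial is
  m_A(x) = Π_λ (x − λ)^{k_λ}
where k_λ is the size of the *largest* Jordan block for λ (equivalently, the smallest k with (A − λI)^k v = 0 for every generalised eigenvector v of λ).

  λ = 2: largest Jordan block has size 3, contributing (x − 2)^3

So m_A(x) = (x - 2)^3 = x^3 - 6*x^2 + 12*x - 8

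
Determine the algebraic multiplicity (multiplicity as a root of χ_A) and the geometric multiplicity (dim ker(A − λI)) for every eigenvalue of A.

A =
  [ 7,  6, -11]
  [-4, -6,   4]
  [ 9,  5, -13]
λ = -4: alg = 3, geom = 1

Step 1 — factor the characteristic polynomial to read off the algebraic multiplicities:
  χ_A(x) = (x + 4)^3

Step 2 — compute geometric multiplicities via the rank-nullity identity g(λ) = n − rank(A − λI):
  rank(A − (-4)·I) = 2, so dim ker(A − (-4)·I) = n − 2 = 1

Summary:
  λ = -4: algebraic multiplicity = 3, geometric multiplicity = 1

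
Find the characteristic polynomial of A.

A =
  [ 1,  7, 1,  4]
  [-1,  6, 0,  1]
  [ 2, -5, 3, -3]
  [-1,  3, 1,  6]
x^4 - 16*x^3 + 96*x^2 - 256*x + 256

Expanding det(x·I − A) (e.g. by cofactor expansion or by noting that A is similar to its Jordan form J, which has the same characteristic polynomial as A) gives
  χ_A(x) = x^4 - 16*x^3 + 96*x^2 - 256*x + 256
which factors as (x - 4)^4. The eigenvalues (with algebraic multiplicities) are λ = 4 with multiplicity 4.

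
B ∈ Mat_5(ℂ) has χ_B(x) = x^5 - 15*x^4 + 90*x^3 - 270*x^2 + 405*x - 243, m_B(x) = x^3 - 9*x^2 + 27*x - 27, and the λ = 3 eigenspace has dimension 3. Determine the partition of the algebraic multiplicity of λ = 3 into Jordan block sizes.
Block sizes for λ = 3: [3, 1, 1]

Step 1 — from the characteristic polynomial, algebraic multiplicity of λ = 3 is 5. From dim ker(B − (3)·I) = 3, there are exactly 3 Jordan blocks for λ = 3.
Step 2 — from the minimal polynomial, the factor (x − 3)^3 tells us the largest block for λ = 3 has size 3.
Step 3 — with total size 5, 3 blocks, and largest block 3, the block sizes (in nonincreasing order) are [3, 1, 1].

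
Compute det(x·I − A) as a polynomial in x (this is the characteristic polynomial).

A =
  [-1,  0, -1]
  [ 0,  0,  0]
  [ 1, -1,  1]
x^3

Expanding det(x·I − A) (e.g. by cofactor expansion or by noting that A is similar to its Jordan form J, which has the same characteristic polynomial as A) gives
  χ_A(x) = x^3
which factors as x^3. The eigenvalues (with algebraic multiplicities) are λ = 0 with multiplicity 3.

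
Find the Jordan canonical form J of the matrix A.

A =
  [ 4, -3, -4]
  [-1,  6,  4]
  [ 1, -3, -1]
J_2(3) ⊕ J_1(3)

The characteristic polynomial is
  det(x·I − A) = x^3 - 9*x^2 + 27*x - 27 = (x - 3)^3

Eigenvalues and multiplicities (the geometric multiplicity of λ is n − rank(A − λI), which equals the number of Jordan blocks for λ):
  λ = 3: algebraic multiplicity = 3, geometric multiplicity = 2

Determining the block sizes for each eigenvalue:
  λ = 3: 2 blocks summing to 3 forces exactly one block of size 2 and the rest size 1 → block sizes [2, 1]

Assembling the blocks gives a Jordan form
J =
  [3, 1, 0]
  [0, 3, 0]
  [0, 0, 3]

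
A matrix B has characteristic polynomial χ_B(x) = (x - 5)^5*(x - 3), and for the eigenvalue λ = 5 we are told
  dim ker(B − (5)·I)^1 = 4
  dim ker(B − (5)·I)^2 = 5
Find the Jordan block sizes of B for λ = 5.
Block sizes for λ = 5: [2, 1, 1, 1]

From the dimensions of kernels of powers, the number of Jordan blocks of size at least j is d_j − d_{j−1} where d_j = dim ker(N^j) (with d_0 = 0). Computing the differences gives [4, 1].
The number of blocks of size exactly k is (#blocks of size ≥ k) − (#blocks of size ≥ k + 1), so the partition is: 3 block(s) of size 1, 1 block(s) of size 2.
In nonincreasing order the block sizes are [2, 1, 1, 1].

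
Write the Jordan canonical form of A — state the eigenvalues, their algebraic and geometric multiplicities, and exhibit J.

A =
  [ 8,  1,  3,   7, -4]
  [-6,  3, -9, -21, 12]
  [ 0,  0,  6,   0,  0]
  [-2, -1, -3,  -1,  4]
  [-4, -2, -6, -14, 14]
J_2(6) ⊕ J_1(6) ⊕ J_1(6) ⊕ J_1(6)

The characteristic polynomial is
  det(x·I − A) = x^5 - 30*x^4 + 360*x^3 - 2160*x^2 + 6480*x - 7776 = (x - 6)^5

Eigenvalues and multiplicities (the geometric multiplicity of λ is n − rank(A − λI), which equals the number of Jordan blocks for λ):
  λ = 6: algebraic multiplicity = 5, geometric multiplicity = 4

Determining the block sizes for each eigenvalue:
  λ = 6: 4 blocks summing to 5 forces exactly one block of size 2 and the rest size 1 → block sizes [2, 1, 1, 1]

Assembling the blocks gives a Jordan form
J =
  [6, 1, 0, 0, 0]
  [0, 6, 0, 0, 0]
  [0, 0, 6, 0, 0]
  [0, 0, 0, 6, 0]
  [0, 0, 0, 0, 6]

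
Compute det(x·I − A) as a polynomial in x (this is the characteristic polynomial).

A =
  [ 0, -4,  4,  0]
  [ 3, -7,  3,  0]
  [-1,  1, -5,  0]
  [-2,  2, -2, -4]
x^4 + 16*x^3 + 96*x^2 + 256*x + 256

Expanding det(x·I − A) (e.g. by cofactor expansion or by noting that A is similar to its Jordan form J, which has the same characteristic polynomial as A) gives
  χ_A(x) = x^4 + 16*x^3 + 96*x^2 + 256*x + 256
which factors as (x + 4)^4. The eigenvalues (with algebraic multiplicities) are λ = -4 with multiplicity 4.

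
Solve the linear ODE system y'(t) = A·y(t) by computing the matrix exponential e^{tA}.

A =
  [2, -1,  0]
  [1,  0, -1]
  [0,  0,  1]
e^{tA} =
  [t*exp(t) + exp(t), -t*exp(t), t^2*exp(t)/2]
  [t*exp(t), -t*exp(t) + exp(t), t^2*exp(t)/2 - t*exp(t)]
  [0, 0, exp(t)]

Strategy: write A = P · J · P⁻¹ where J is a Jordan canonical form, so e^{tA} = P · e^{tJ} · P⁻¹, and e^{tJ} can be computed block-by-block.

A has Jordan form
J =
  [1, 1, 0]
  [0, 1, 1]
  [0, 0, 1]
(up to reordering of blocks).

Per-block formulas:
  For a 3×3 Jordan block J_3(1): exp(t · J_3(1)) = e^(1t)·(I + t·N + (t^2/2)·N^2), where N is the 3×3 nilpotent shift.

After assembling e^{tJ} and conjugating by P, we get:

e^{tA} =
  [t*exp(t) + exp(t), -t*exp(t), t^2*exp(t)/2]
  [t*exp(t), -t*exp(t) + exp(t), t^2*exp(t)/2 - t*exp(t)]
  [0, 0, exp(t)]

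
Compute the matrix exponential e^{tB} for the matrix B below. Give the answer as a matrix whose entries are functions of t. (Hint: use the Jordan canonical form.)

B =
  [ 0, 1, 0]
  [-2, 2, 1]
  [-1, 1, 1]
e^{tB} =
  [-t^2*exp(t)/2 - t*exp(t) + exp(t), t*exp(t), t^2*exp(t)/2]
  [-t^2*exp(t)/2 - 2*t*exp(t), t*exp(t) + exp(t), t^2*exp(t)/2 + t*exp(t)]
  [-t^2*exp(t)/2 - t*exp(t), t*exp(t), t^2*exp(t)/2 + exp(t)]

Strategy: write B = P · J · P⁻¹ where J is a Jordan canonical form, so e^{tB} = P · e^{tJ} · P⁻¹, and e^{tJ} can be computed block-by-block.

B has Jordan form
J =
  [1, 1, 0]
  [0, 1, 1]
  [0, 0, 1]
(up to reordering of blocks).

Per-block formulas:
  For a 3×3 Jordan block J_3(1): exp(t · J_3(1)) = e^(1t)·(I + t·N + (t^2/2)·N^2), where N is the 3×3 nilpotent shift.

After assembling e^{tJ} and conjugating by P, we get:

e^{tB} =
  [-t^2*exp(t)/2 - t*exp(t) + exp(t), t*exp(t), t^2*exp(t)/2]
  [-t^2*exp(t)/2 - 2*t*exp(t), t*exp(t) + exp(t), t^2*exp(t)/2 + t*exp(t)]
  [-t^2*exp(t)/2 - t*exp(t), t*exp(t), t^2*exp(t)/2 + exp(t)]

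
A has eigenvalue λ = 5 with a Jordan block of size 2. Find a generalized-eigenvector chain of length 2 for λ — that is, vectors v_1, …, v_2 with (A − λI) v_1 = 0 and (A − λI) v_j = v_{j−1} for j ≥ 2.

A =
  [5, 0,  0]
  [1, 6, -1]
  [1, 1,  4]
A Jordan chain for λ = 5 of length 2:
v_1 = (0, 1, 1)ᵀ
v_2 = (1, 0, 0)ᵀ

Let N = A − (5)·I. We want v_2 with N^2 v_2 = 0 but N^1 v_2 ≠ 0; then v_{j-1} := N · v_j for j = 2, …, 2.

Pick v_2 = (1, 0, 0)ᵀ.
Then v_1 = N · v_2 = (0, 1, 1)ᵀ.

Sanity check: (A − (5)·I) v_1 = (0, 0, 0)ᵀ = 0. ✓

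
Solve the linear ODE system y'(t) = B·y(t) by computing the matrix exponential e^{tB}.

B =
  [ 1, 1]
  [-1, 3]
e^{tB} =
  [-t*exp(2*t) + exp(2*t), t*exp(2*t)]
  [-t*exp(2*t), t*exp(2*t) + exp(2*t)]

Strategy: write B = P · J · P⁻¹ where J is a Jordan canonical form, so e^{tB} = P · e^{tJ} · P⁻¹, and e^{tJ} can be computed block-by-block.

B has Jordan form
J =
  [2, 1]
  [0, 2]
(up to reordering of blocks).

Per-block formulas:
  For a 2×2 Jordan block J_2(2): exp(t · J_2(2)) = e^(2t)·(I + t·N), where N is the 2×2 nilpotent shift.

After assembling e^{tJ} and conjugating by P, we get:

e^{tB} =
  [-t*exp(2*t) + exp(2*t), t*exp(2*t)]
  [-t*exp(2*t), t*exp(2*t) + exp(2*t)]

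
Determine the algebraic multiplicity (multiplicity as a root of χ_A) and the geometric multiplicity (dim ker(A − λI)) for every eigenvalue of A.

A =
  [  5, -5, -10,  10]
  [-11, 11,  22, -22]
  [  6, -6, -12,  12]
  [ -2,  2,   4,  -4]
λ = 0: alg = 4, geom = 3

Step 1 — factor the characteristic polynomial to read off the algebraic multiplicities:
  χ_A(x) = x^4

Step 2 — compute geometric multiplicities via the rank-nullity identity g(λ) = n − rank(A − λI):
  rank(A − (0)·I) = 1, so dim ker(A − (0)·I) = n − 1 = 3

Summary:
  λ = 0: algebraic multiplicity = 4, geometric multiplicity = 3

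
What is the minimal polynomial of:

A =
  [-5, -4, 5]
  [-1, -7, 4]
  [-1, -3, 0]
x^3 + 12*x^2 + 48*x + 64

The characteristic polynomial is χ_A(x) = (x + 4)^3, so the eigenvalues are known. The minimal polynomial is
  m_A(x) = Π_λ (x − λ)^{k_λ}
where k_λ is the size of the *largest* Jordan block for λ (equivalently, the smallest k with (A − λI)^k v = 0 for every generalised eigenvector v of λ).

  λ = -4: largest Jordan block has size 3, contributing (x + 4)^3

So m_A(x) = (x + 4)^3 = x^3 + 12*x^2 + 48*x + 64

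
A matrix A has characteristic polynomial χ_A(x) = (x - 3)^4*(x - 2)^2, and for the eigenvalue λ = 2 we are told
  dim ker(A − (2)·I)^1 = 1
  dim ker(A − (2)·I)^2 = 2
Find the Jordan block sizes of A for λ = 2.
Block sizes for λ = 2: [2]

From the dimensions of kernels of powers, the number of Jordan blocks of size at least j is d_j − d_{j−1} where d_j = dim ker(N^j) (with d_0 = 0). Computing the differences gives [1, 1].
The number of blocks of size exactly k is (#blocks of size ≥ k) − (#blocks of size ≥ k + 1), so the partition is: 1 block(s) of size 2.
In nonincreasing order the block sizes are [2].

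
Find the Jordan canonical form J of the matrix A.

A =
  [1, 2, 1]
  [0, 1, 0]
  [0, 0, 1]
J_2(1) ⊕ J_1(1)

The characteristic polynomial is
  det(x·I − A) = x^3 - 3*x^2 + 3*x - 1 = (x - 1)^3

Eigenvalues and multiplicities (the geometric multiplicity of λ is n − rank(A − λI), which equals the number of Jordan blocks for λ):
  λ = 1: algebraic multiplicity = 3, geometric multiplicity = 2

Determining the block sizes for each eigenvalue:
  λ = 1: 2 blocks summing to 3 forces exactly one block of size 2 and the rest size 1 → block sizes [2, 1]

Assembling the blocks gives a Jordan form
J =
  [1, 1, 0]
  [0, 1, 0]
  [0, 0, 1]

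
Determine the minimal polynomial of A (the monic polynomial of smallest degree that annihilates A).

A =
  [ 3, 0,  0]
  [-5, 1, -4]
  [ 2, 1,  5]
x^3 - 9*x^2 + 27*x - 27

The characteristic polynomial is χ_A(x) = (x - 3)^3, so the eigenvalues are known. The minimal polynomial is
  m_A(x) = Π_λ (x − λ)^{k_λ}
where k_λ is the size of the *largest* Jordan block for λ (equivalently, the smallest k with (A − λI)^k v = 0 for every generalised eigenvector v of λ).

  λ = 3: largest Jordan block has size 3, contributing (x − 3)^3

So m_A(x) = (x - 3)^3 = x^3 - 9*x^2 + 27*x - 27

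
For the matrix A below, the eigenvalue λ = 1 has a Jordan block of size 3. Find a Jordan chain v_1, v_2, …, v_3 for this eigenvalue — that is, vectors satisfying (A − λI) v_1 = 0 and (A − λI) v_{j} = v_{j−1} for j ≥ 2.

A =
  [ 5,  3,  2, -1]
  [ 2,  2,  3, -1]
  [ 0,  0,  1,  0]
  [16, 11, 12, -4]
A Jordan chain for λ = 1 of length 3:
v_1 = (6, -6, 0, 6)ᵀ
v_2 = (4, 2, 0, 16)ᵀ
v_3 = (1, 0, 0, 0)ᵀ

Let N = A − (1)·I. We want v_3 with N^3 v_3 = 0 but N^2 v_3 ≠ 0; then v_{j-1} := N · v_j for j = 3, …, 2.

Pick v_3 = (1, 0, 0, 0)ᵀ.
Then v_2 = N · v_3 = (4, 2, 0, 16)ᵀ.
Then v_1 = N · v_2 = (6, -6, 0, 6)ᵀ.

Sanity check: (A − (1)·I) v_1 = (0, 0, 0, 0)ᵀ = 0. ✓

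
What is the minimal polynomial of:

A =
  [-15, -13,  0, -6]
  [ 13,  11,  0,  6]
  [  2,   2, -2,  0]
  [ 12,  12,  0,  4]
x^3 - 12*x - 16

The characteristic polynomial is χ_A(x) = (x - 4)*(x + 2)^3, so the eigenvalues are known. The minimal polynomial is
  m_A(x) = Π_λ (x − λ)^{k_λ}
where k_λ is the size of the *largest* Jordan block for λ (equivalently, the smallest k with (A − λI)^k v = 0 for every generalised eigenvector v of λ).

  λ = -2: largest Jordan block has size 2, contributing (x + 2)^2
  λ = 4: largest Jordan block has size 1, contributing (x − 4)

So m_A(x) = (x - 4)*(x + 2)^2 = x^3 - 12*x - 16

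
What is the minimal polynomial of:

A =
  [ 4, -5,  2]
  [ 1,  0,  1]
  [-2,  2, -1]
x^3 - 3*x^2 + 3*x - 1

The characteristic polynomial is χ_A(x) = (x - 1)^3, so the eigenvalues are known. The minimal polynomial is
  m_A(x) = Π_λ (x − λ)^{k_λ}
where k_λ is the size of the *largest* Jordan block for λ (equivalently, the smallest k with (A − λI)^k v = 0 for every generalised eigenvector v of λ).

  λ = 1: largest Jordan block has size 3, contributing (x − 1)^3

So m_A(x) = (x - 1)^3 = x^3 - 3*x^2 + 3*x - 1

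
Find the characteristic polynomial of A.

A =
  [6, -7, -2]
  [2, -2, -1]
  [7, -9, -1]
x^3 - 3*x^2 + 3*x - 1

Expanding det(x·I − A) (e.g. by cofactor expansion or by noting that A is similar to its Jordan form J, which has the same characteristic polynomial as A) gives
  χ_A(x) = x^3 - 3*x^2 + 3*x - 1
which factors as (x - 1)^3. The eigenvalues (with algebraic multiplicities) are λ = 1 with multiplicity 3.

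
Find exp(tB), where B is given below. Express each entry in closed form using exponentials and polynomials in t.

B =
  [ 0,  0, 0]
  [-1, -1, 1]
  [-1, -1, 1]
e^{tB} =
  [1, 0, 0]
  [-t, 1 - t, t]
  [-t, -t, t + 1]

Strategy: write B = P · J · P⁻¹ where J is a Jordan canonical form, so e^{tB} = P · e^{tJ} · P⁻¹, and e^{tJ} can be computed block-by-block.

B has Jordan form
J =
  [0, 1, 0]
  [0, 0, 0]
  [0, 0, 0]
(up to reordering of blocks).

Per-block formulas:
  For a 1×1 block at λ = 0: exp(t · [0]) = [e^(0t)].
  For a 2×2 Jordan block J_2(0): exp(t · J_2(0)) = e^(0t)·(I + t·N), where N is the 2×2 nilpotent shift.

After assembling e^{tJ} and conjugating by P, we get:

e^{tB} =
  [1, 0, 0]
  [-t, 1 - t, t]
  [-t, -t, t + 1]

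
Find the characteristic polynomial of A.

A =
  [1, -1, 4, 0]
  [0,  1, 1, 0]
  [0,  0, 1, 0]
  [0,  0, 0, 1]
x^4 - 4*x^3 + 6*x^2 - 4*x + 1

Expanding det(x·I − A) (e.g. by cofactor expansion or by noting that A is similar to its Jordan form J, which has the same characteristic polynomial as A) gives
  χ_A(x) = x^4 - 4*x^3 + 6*x^2 - 4*x + 1
which factors as (x - 1)^4. The eigenvalues (with algebraic multiplicities) are λ = 1 with multiplicity 4.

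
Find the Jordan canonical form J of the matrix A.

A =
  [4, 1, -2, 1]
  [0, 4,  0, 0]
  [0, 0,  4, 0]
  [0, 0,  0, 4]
J_2(4) ⊕ J_1(4) ⊕ J_1(4)

The characteristic polynomial is
  det(x·I − A) = x^4 - 16*x^3 + 96*x^2 - 256*x + 256 = (x - 4)^4

Eigenvalues and multiplicities (the geometric multiplicity of λ is n − rank(A − λI), which equals the number of Jordan blocks for λ):
  λ = 4: algebraic multiplicity = 4, geometric multiplicity = 3

Determining the block sizes for each eigenvalue:
  λ = 4: 3 blocks summing to 4 forces exactly one block of size 2 and the rest size 1 → block sizes [2, 1, 1]

Assembling the blocks gives a Jordan form
J =
  [4, 1, 0, 0]
  [0, 4, 0, 0]
  [0, 0, 4, 0]
  [0, 0, 0, 4]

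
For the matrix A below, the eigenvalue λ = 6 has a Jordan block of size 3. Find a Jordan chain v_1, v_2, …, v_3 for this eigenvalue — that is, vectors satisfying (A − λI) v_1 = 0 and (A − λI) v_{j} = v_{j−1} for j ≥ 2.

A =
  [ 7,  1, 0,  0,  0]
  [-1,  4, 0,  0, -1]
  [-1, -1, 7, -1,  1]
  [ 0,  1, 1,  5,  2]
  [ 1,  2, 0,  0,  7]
A Jordan chain for λ = 6 of length 3:
v_1 = (-1, 1, 1, 0, -1)ᵀ
v_2 = (1, -2, -1, 1, 2)ᵀ
v_3 = (0, 1, 0, 0, 0)ᵀ

Let N = A − (6)·I. We want v_3 with N^3 v_3 = 0 but N^2 v_3 ≠ 0; then v_{j-1} := N · v_j for j = 3, …, 2.

Pick v_3 = (0, 1, 0, 0, 0)ᵀ.
Then v_2 = N · v_3 = (1, -2, -1, 1, 2)ᵀ.
Then v_1 = N · v_2 = (-1, 1, 1, 0, -1)ᵀ.

Sanity check: (A − (6)·I) v_1 = (0, 0, 0, 0, 0)ᵀ = 0. ✓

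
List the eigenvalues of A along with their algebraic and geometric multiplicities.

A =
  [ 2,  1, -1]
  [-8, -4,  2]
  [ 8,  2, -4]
λ = -2: alg = 3, geom = 2

Step 1 — factor the characteristic polynomial to read off the algebraic multiplicities:
  χ_A(x) = (x + 2)^3

Step 2 — compute geometric multiplicities via the rank-nullity identity g(λ) = n − rank(A − λI):
  rank(A − (-2)·I) = 1, so dim ker(A − (-2)·I) = n − 1 = 2

Summary:
  λ = -2: algebraic multiplicity = 3, geometric multiplicity = 2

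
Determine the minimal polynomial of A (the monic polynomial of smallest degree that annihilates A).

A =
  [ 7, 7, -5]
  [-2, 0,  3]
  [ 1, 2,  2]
x^3 - 9*x^2 + 27*x - 27

The characteristic polynomial is χ_A(x) = (x - 3)^3, so the eigenvalues are known. The minimal polynomial is
  m_A(x) = Π_λ (x − λ)^{k_λ}
where k_λ is the size of the *largest* Jordan block for λ (equivalently, the smallest k with (A − λI)^k v = 0 for every generalised eigenvector v of λ).

  λ = 3: largest Jordan block has size 3, contributing (x − 3)^3

So m_A(x) = (x - 3)^3 = x^3 - 9*x^2 + 27*x - 27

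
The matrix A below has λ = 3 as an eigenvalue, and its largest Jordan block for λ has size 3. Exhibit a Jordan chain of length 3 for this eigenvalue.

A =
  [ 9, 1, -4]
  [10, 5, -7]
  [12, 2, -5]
A Jordan chain for λ = 3 of length 3:
v_1 = (-2, -4, -4)ᵀ
v_2 = (6, 10, 12)ᵀ
v_3 = (1, 0, 0)ᵀ

Let N = A − (3)·I. We want v_3 with N^3 v_3 = 0 but N^2 v_3 ≠ 0; then v_{j-1} := N · v_j for j = 3, …, 2.

Pick v_3 = (1, 0, 0)ᵀ.
Then v_2 = N · v_3 = (6, 10, 12)ᵀ.
Then v_1 = N · v_2 = (-2, -4, -4)ᵀ.

Sanity check: (A − (3)·I) v_1 = (0, 0, 0)ᵀ = 0. ✓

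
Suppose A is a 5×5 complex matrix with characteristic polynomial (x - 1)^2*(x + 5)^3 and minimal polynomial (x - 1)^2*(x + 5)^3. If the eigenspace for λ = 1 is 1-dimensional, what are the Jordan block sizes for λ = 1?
Block sizes for λ = 1: [2]

Step 1 — from the characteristic polynomial, algebraic multiplicity of λ = 1 is 2. From dim ker(A − (1)·I) = 1, there are exactly 1 Jordan blocks for λ = 1.
Step 2 — from the minimal polynomial, the factor (x − 1)^2 tells us the largest block for λ = 1 has size 2.
Step 3 — with total size 2, 1 blocks, and largest block 2, the block sizes (in nonincreasing order) are [2].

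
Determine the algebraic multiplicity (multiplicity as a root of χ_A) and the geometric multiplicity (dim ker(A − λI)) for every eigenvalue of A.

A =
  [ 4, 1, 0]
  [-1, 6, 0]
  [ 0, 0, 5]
λ = 5: alg = 3, geom = 2

Step 1 — factor the characteristic polynomial to read off the algebraic multiplicities:
  χ_A(x) = (x - 5)^3

Step 2 — compute geometric multiplicities via the rank-nullity identity g(λ) = n − rank(A − λI):
  rank(A − (5)·I) = 1, so dim ker(A − (5)·I) = n − 1 = 2

Summary:
  λ = 5: algebraic multiplicity = 3, geometric multiplicity = 2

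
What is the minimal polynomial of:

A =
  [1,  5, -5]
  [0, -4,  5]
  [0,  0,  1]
x^2 + 3*x - 4

The characteristic polynomial is χ_A(x) = (x - 1)^2*(x + 4), so the eigenvalues are known. The minimal polynomial is
  m_A(x) = Π_λ (x − λ)^{k_λ}
where k_λ is the size of the *largest* Jordan block for λ (equivalently, the smallest k with (A − λI)^k v = 0 for every generalised eigenvector v of λ).

  λ = -4: largest Jordan block has size 1, contributing (x + 4)
  λ = 1: largest Jordan block has size 1, contributing (x − 1)

So m_A(x) = (x - 1)*(x + 4) = x^2 + 3*x - 4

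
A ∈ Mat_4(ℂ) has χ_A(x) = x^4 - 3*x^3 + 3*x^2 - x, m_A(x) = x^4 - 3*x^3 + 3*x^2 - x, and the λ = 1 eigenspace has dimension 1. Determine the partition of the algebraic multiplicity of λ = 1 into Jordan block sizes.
Block sizes for λ = 1: [3]

Step 1 — from the characteristic polynomial, algebraic multiplicity of λ = 1 is 3. From dim ker(A − (1)·I) = 1, there are exactly 1 Jordan blocks for λ = 1.
Step 2 — from the minimal polynomial, the factor (x − 1)^3 tells us the largest block for λ = 1 has size 3.
Step 3 — with total size 3, 1 blocks, and largest block 3, the block sizes (in nonincreasing order) are [3].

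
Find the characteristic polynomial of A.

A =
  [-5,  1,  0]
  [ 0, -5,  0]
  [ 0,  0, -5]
x^3 + 15*x^2 + 75*x + 125

Expanding det(x·I − A) (e.g. by cofactor expansion or by noting that A is similar to its Jordan form J, which has the same characteristic polynomial as A) gives
  χ_A(x) = x^3 + 15*x^2 + 75*x + 125
which factors as (x + 5)^3. The eigenvalues (with algebraic multiplicities) are λ = -5 with multiplicity 3.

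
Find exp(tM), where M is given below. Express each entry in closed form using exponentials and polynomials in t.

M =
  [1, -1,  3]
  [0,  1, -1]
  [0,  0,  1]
e^{tM} =
  [exp(t), -t*exp(t), t^2*exp(t)/2 + 3*t*exp(t)]
  [0, exp(t), -t*exp(t)]
  [0, 0, exp(t)]

Strategy: write M = P · J · P⁻¹ where J is a Jordan canonical form, so e^{tM} = P · e^{tJ} · P⁻¹, and e^{tJ} can be computed block-by-block.

M has Jordan form
J =
  [1, 1, 0]
  [0, 1, 1]
  [0, 0, 1]
(up to reordering of blocks).

Per-block formulas:
  For a 3×3 Jordan block J_3(1): exp(t · J_3(1)) = e^(1t)·(I + t·N + (t^2/2)·N^2), where N is the 3×3 nilpotent shift.

After assembling e^{tJ} and conjugating by P, we get:

e^{tM} =
  [exp(t), -t*exp(t), t^2*exp(t)/2 + 3*t*exp(t)]
  [0, exp(t), -t*exp(t)]
  [0, 0, exp(t)]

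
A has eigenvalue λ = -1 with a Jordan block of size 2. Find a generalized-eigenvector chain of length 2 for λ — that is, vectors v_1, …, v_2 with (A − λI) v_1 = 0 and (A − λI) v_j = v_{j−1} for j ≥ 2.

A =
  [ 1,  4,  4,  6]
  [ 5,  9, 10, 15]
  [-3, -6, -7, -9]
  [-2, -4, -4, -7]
A Jordan chain for λ = -1 of length 2:
v_1 = (2, 5, -3, -2)ᵀ
v_2 = (1, 0, 0, 0)ᵀ

Let N = A − (-1)·I. We want v_2 with N^2 v_2 = 0 but N^1 v_2 ≠ 0; then v_{j-1} := N · v_j for j = 2, …, 2.

Pick v_2 = (1, 0, 0, 0)ᵀ.
Then v_1 = N · v_2 = (2, 5, -3, -2)ᵀ.

Sanity check: (A − (-1)·I) v_1 = (0, 0, 0, 0)ᵀ = 0. ✓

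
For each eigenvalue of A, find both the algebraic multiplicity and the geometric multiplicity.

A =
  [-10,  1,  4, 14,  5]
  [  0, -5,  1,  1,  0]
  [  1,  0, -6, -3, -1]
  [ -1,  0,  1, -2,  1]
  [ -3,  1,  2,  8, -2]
λ = -5: alg = 5, geom = 2

Step 1 — factor the characteristic polynomial to read off the algebraic multiplicities:
  χ_A(x) = (x + 5)^5

Step 2 — compute geometric multiplicities via the rank-nullity identity g(λ) = n − rank(A − λI):
  rank(A − (-5)·I) = 3, so dim ker(A − (-5)·I) = n − 3 = 2

Summary:
  λ = -5: algebraic multiplicity = 5, geometric multiplicity = 2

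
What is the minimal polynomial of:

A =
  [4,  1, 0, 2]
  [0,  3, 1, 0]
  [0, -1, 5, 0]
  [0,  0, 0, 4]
x^3 - 12*x^2 + 48*x - 64

The characteristic polynomial is χ_A(x) = (x - 4)^4, so the eigenvalues are known. The minimal polynomial is
  m_A(x) = Π_λ (x − λ)^{k_λ}
where k_λ is the size of the *largest* Jordan block for λ (equivalently, the smallest k with (A − λI)^k v = 0 for every generalised eigenvector v of λ).

  λ = 4: largest Jordan block has size 3, contributing (x − 4)^3

So m_A(x) = (x - 4)^3 = x^3 - 12*x^2 + 48*x - 64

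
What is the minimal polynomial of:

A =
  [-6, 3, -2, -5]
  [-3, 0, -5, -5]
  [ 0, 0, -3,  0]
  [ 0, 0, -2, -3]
x^3 + 9*x^2 + 27*x + 27

The characteristic polynomial is χ_A(x) = (x + 3)^4, so the eigenvalues are known. The minimal polynomial is
  m_A(x) = Π_λ (x − λ)^{k_λ}
where k_λ is the size of the *largest* Jordan block for λ (equivalently, the smallest k with (A − λI)^k v = 0 for every generalised eigenvector v of λ).

  λ = -3: largest Jordan block has size 3, contributing (x + 3)^3

So m_A(x) = (x + 3)^3 = x^3 + 9*x^2 + 27*x + 27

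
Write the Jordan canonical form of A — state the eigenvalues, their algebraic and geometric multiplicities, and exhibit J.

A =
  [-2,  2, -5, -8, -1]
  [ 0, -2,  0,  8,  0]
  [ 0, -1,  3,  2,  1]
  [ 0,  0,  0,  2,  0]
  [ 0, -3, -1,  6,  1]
J_2(-2) ⊕ J_2(2) ⊕ J_1(2)

The characteristic polynomial is
  det(x·I − A) = x^5 - 2*x^4 - 8*x^3 + 16*x^2 + 16*x - 32 = (x - 2)^3*(x + 2)^2

Eigenvalues and multiplicities (the geometric multiplicity of λ is n − rank(A − λI), which equals the number of Jordan blocks for λ):
  λ = -2: algebraic multiplicity = 2, geometric multiplicity = 1
  λ = 2: algebraic multiplicity = 3, geometric multiplicity = 2

Determining the block sizes for each eigenvalue:
  λ = -2: one block (gm = 1), so the single block has size am = 2 → block sizes [2]
  λ = 2: 2 blocks summing to 3 forces exactly one block of size 2 and the rest size 1 → block sizes [2, 1]

Assembling the blocks gives a Jordan form
J =
  [-2,  1, 0, 0, 0]
  [ 0, -2, 0, 0, 0]
  [ 0,  0, 2, 1, 0]
  [ 0,  0, 0, 2, 0]
  [ 0,  0, 0, 0, 2]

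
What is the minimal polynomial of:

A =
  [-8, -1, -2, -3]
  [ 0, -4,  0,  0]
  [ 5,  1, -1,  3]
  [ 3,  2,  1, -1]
x^4 + 14*x^3 + 73*x^2 + 168*x + 144

The characteristic polynomial is χ_A(x) = (x + 3)^2*(x + 4)^2, so the eigenvalues are known. The minimal polynomial is
  m_A(x) = Π_λ (x − λ)^{k_λ}
where k_λ is the size of the *largest* Jordan block for λ (equivalently, the smallest k with (A − λI)^k v = 0 for every generalised eigenvector v of λ).

  λ = -4: largest Jordan block has size 2, contributing (x + 4)^2
  λ = -3: largest Jordan block has size 2, contributing (x + 3)^2

So m_A(x) = (x + 3)^2*(x + 4)^2 = x^4 + 14*x^3 + 73*x^2 + 168*x + 144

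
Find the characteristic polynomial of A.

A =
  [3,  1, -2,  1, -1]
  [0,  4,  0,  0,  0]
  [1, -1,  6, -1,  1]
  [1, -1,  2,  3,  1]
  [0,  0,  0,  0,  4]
x^5 - 20*x^4 + 160*x^3 - 640*x^2 + 1280*x - 1024

Expanding det(x·I − A) (e.g. by cofactor expansion or by noting that A is similar to its Jordan form J, which has the same characteristic polynomial as A) gives
  χ_A(x) = x^5 - 20*x^4 + 160*x^3 - 640*x^2 + 1280*x - 1024
which factors as (x - 4)^5. The eigenvalues (with algebraic multiplicities) are λ = 4 with multiplicity 5.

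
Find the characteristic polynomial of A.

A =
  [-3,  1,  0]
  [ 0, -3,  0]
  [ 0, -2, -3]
x^3 + 9*x^2 + 27*x + 27

Expanding det(x·I − A) (e.g. by cofactor expansion or by noting that A is similar to its Jordan form J, which has the same characteristic polynomial as A) gives
  χ_A(x) = x^3 + 9*x^2 + 27*x + 27
which factors as (x + 3)^3. The eigenvalues (with algebraic multiplicities) are λ = -3 with multiplicity 3.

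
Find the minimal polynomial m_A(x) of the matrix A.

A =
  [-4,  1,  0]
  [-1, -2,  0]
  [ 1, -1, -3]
x^2 + 6*x + 9

The characteristic polynomial is χ_A(x) = (x + 3)^3, so the eigenvalues are known. The minimal polynomial is
  m_A(x) = Π_λ (x − λ)^{k_λ}
where k_λ is the size of the *largest* Jordan block for λ (equivalently, the smallest k with (A − λI)^k v = 0 for every generalised eigenvector v of λ).

  λ = -3: largest Jordan block has size 2, contributing (x + 3)^2

So m_A(x) = (x + 3)^2 = x^2 + 6*x + 9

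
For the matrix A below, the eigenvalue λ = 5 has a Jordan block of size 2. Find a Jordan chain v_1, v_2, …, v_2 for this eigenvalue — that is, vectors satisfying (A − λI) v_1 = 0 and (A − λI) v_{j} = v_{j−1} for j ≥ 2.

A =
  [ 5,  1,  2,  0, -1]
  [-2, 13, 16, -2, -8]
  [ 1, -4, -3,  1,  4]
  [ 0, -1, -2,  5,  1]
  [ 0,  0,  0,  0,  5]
A Jordan chain for λ = 5 of length 2:
v_1 = (0, -2, 1, 0, 0)ᵀ
v_2 = (1, 0, 0, 0, 0)ᵀ

Let N = A − (5)·I. We want v_2 with N^2 v_2 = 0 but N^1 v_2 ≠ 0; then v_{j-1} := N · v_j for j = 2, …, 2.

Pick v_2 = (1, 0, 0, 0, 0)ᵀ.
Then v_1 = N · v_2 = (0, -2, 1, 0, 0)ᵀ.

Sanity check: (A − (5)·I) v_1 = (0, 0, 0, 0, 0)ᵀ = 0. ✓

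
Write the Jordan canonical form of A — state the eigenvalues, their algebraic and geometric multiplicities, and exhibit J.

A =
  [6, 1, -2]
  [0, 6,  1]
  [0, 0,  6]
J_3(6)

The characteristic polynomial is
  det(x·I − A) = x^3 - 18*x^2 + 108*x - 216 = (x - 6)^3

Eigenvalues and multiplicities (the geometric multiplicity of λ is n − rank(A − λI), which equals the number of Jordan blocks for λ):
  λ = 6: algebraic multiplicity = 3, geometric multiplicity = 1

Determining the block sizes for each eigenvalue:
  λ = 6: one block (gm = 1), so the single block has size am = 3 → block sizes [3]

Assembling the blocks gives a Jordan form
J =
  [6, 1, 0]
  [0, 6, 1]
  [0, 0, 6]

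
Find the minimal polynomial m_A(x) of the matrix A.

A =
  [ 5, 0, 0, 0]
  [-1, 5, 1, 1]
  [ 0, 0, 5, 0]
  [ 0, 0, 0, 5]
x^2 - 10*x + 25

The characteristic polynomial is χ_A(x) = (x - 5)^4, so the eigenvalues are known. The minimal polynomial is
  m_A(x) = Π_λ (x − λ)^{k_λ}
where k_λ is the size of the *largest* Jordan block for λ (equivalently, the smallest k with (A − λI)^k v = 0 for every generalised eigenvector v of λ).

  λ = 5: largest Jordan block has size 2, contributing (x − 5)^2

So m_A(x) = (x - 5)^2 = x^2 - 10*x + 25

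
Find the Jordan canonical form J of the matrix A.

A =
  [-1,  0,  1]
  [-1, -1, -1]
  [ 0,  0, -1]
J_3(-1)

The characteristic polynomial is
  det(x·I − A) = x^3 + 3*x^2 + 3*x + 1 = (x + 1)^3

Eigenvalues and multiplicities (the geometric multiplicity of λ is n − rank(A − λI), which equals the number of Jordan blocks for λ):
  λ = -1: algebraic multiplicity = 3, geometric multiplicity = 1

Determining the block sizes for each eigenvalue:
  λ = -1: one block (gm = 1), so the single block has size am = 3 → block sizes [3]

Assembling the blocks gives a Jordan form
J =
  [-1,  1,  0]
  [ 0, -1,  1]
  [ 0,  0, -1]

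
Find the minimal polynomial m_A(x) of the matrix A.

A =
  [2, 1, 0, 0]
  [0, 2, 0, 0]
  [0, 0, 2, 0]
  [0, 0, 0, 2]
x^2 - 4*x + 4

The characteristic polynomial is χ_A(x) = (x - 2)^4, so the eigenvalues are known. The minimal polynomial is
  m_A(x) = Π_λ (x − λ)^{k_λ}
where k_λ is the size of the *largest* Jordan block for λ (equivalently, the smallest k with (A − λI)^k v = 0 for every generalised eigenvector v of λ).

  λ = 2: largest Jordan block has size 2, contributing (x − 2)^2

So m_A(x) = (x - 2)^2 = x^2 - 4*x + 4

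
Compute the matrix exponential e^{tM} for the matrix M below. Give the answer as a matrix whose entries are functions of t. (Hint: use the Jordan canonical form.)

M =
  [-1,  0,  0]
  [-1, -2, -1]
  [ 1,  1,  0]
e^{tM} =
  [exp(-t), 0, 0]
  [-t*exp(-t), -t*exp(-t) + exp(-t), -t*exp(-t)]
  [t*exp(-t), t*exp(-t), t*exp(-t) + exp(-t)]

Strategy: write M = P · J · P⁻¹ where J is a Jordan canonical form, so e^{tM} = P · e^{tJ} · P⁻¹, and e^{tJ} can be computed block-by-block.

M has Jordan form
J =
  [-1,  1,  0]
  [ 0, -1,  0]
  [ 0,  0, -1]
(up to reordering of blocks).

Per-block formulas:
  For a 1×1 block at λ = -1: exp(t · [-1]) = [e^(-1t)].
  For a 2×2 Jordan block J_2(-1): exp(t · J_2(-1)) = e^(-1t)·(I + t·N), where N is the 2×2 nilpotent shift.

After assembling e^{tJ} and conjugating by P, we get:

e^{tM} =
  [exp(-t), 0, 0]
  [-t*exp(-t), -t*exp(-t) + exp(-t), -t*exp(-t)]
  [t*exp(-t), t*exp(-t), t*exp(-t) + exp(-t)]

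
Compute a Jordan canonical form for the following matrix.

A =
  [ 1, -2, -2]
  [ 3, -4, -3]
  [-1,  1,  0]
J_2(-1) ⊕ J_1(-1)

The characteristic polynomial is
  det(x·I − A) = x^3 + 3*x^2 + 3*x + 1 = (x + 1)^3

Eigenvalues and multiplicities (the geometric multiplicity of λ is n − rank(A − λI), which equals the number of Jordan blocks for λ):
  λ = -1: algebraic multiplicity = 3, geometric multiplicity = 2

Determining the block sizes for each eigenvalue:
  λ = -1: 2 blocks summing to 3 forces exactly one block of size 2 and the rest size 1 → block sizes [2, 1]

Assembling the blocks gives a Jordan form
J =
  [-1,  1,  0]
  [ 0, -1,  0]
  [ 0,  0, -1]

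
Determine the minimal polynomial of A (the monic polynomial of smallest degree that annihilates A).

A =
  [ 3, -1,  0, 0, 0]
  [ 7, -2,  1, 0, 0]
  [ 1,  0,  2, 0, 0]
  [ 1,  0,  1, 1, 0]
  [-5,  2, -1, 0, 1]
x^3 - 3*x^2 + 3*x - 1

The characteristic polynomial is χ_A(x) = (x - 1)^5, so the eigenvalues are known. The minimal polynomial is
  m_A(x) = Π_λ (x − λ)^{k_λ}
where k_λ is the size of the *largest* Jordan block for λ (equivalently, the smallest k with (A − λI)^k v = 0 for every generalised eigenvector v of λ).

  λ = 1: largest Jordan block has size 3, contributing (x − 1)^3

So m_A(x) = (x - 1)^3 = x^3 - 3*x^2 + 3*x - 1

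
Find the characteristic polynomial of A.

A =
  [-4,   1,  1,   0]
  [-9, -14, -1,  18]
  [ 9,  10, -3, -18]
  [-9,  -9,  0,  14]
x^4 + 7*x^3 - 12*x^2 - 176*x - 320

Expanding det(x·I − A) (e.g. by cofactor expansion or by noting that A is similar to its Jordan form J, which has the same characteristic polynomial as A) gives
  χ_A(x) = x^4 + 7*x^3 - 12*x^2 - 176*x - 320
which factors as (x - 5)*(x + 4)^3. The eigenvalues (with algebraic multiplicities) are λ = -4 with multiplicity 3, λ = 5 with multiplicity 1.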